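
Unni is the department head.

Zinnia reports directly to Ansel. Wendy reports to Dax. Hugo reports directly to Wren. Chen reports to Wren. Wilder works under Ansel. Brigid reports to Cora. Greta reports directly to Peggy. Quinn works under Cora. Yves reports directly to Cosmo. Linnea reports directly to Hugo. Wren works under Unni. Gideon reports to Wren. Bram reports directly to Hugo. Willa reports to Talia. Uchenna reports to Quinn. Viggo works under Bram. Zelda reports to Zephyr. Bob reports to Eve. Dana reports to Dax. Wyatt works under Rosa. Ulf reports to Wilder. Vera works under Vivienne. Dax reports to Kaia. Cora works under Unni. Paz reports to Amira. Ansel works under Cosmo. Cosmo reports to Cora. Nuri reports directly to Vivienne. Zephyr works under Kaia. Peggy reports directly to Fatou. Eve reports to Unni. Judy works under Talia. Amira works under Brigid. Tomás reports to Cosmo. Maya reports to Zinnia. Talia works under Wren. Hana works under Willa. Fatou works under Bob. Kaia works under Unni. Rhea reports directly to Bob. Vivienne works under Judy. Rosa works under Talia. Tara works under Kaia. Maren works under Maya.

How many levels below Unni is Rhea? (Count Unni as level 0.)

3

Chain from Rhea up to Unni: Rhea → Bob → Eve → Unni. That is 3 steps up, so Rhea is 3 levels below Unni.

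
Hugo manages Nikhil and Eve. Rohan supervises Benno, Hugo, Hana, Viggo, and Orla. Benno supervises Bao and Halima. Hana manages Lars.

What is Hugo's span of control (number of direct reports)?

2

Hugo directly manages Nikhil, Eve. That is 2 direct reports.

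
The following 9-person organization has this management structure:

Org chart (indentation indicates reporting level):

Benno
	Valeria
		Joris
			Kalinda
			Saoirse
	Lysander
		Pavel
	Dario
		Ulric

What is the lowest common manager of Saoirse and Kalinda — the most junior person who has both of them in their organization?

Joris

Saoirse's chain of managers is Joris, Valeria, Benno. Kalinda's chain of managers is Joris, Valeria, Benno. The first manager that appears in both chains is Joris.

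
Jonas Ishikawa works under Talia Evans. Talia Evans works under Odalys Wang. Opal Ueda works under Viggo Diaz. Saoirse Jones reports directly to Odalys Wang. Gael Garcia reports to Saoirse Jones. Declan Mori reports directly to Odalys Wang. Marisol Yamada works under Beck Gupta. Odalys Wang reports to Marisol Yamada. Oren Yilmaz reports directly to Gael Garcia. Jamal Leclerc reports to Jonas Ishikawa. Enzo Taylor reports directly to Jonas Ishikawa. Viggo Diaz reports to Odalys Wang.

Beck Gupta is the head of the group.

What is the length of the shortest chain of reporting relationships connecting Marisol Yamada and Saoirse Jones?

Saoirse Jones is in Marisol Yamada's organization: the chain from Saoirse Jones up to Marisol Yamada is Saoirse Jones → Odalys Wang → Marisol Yamada, which is 2 links.

2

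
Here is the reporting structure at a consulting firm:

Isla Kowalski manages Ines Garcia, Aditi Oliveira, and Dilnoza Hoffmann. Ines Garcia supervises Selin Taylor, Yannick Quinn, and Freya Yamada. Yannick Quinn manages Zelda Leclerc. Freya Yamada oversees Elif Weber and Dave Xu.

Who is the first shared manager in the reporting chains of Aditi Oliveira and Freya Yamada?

Aditi Oliveira's chain of managers is Isla Kowalski. Freya Yamada's chain of managers is Ines Garcia, Isla Kowalski. The first manager that appears in both chains is Isla Kowalski.

Isla Kowalski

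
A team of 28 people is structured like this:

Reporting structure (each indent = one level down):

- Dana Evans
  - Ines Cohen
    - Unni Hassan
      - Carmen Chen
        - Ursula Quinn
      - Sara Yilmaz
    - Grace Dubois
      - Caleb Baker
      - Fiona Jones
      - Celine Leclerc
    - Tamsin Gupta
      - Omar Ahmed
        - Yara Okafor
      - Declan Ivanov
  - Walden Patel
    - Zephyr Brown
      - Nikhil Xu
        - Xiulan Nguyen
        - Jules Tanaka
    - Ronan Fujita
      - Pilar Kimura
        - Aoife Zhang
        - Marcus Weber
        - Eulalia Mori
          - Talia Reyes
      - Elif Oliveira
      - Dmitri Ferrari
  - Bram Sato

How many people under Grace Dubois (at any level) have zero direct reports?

The people in Grace Dubois's organization with no one reporting to them are Celine Leclerc, Fiona Jones, Caleb Baker. That is 3.

3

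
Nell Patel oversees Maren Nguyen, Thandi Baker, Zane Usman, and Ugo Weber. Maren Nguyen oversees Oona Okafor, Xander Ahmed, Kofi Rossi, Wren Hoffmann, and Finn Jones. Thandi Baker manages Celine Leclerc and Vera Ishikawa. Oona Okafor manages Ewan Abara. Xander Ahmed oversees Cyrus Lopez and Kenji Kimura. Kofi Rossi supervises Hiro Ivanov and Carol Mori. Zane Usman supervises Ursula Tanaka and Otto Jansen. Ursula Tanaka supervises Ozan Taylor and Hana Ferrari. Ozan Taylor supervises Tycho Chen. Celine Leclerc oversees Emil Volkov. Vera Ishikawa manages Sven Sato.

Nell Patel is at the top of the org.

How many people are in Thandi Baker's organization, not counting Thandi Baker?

4

Thandi Baker directly manages Celine Leclerc, Vera Ishikawa. Under Celine Leclerc: Emil Volkov (1). Under Vera Ishikawa: Sven Sato (1). So Thandi Baker's organization is 2 direct reports plus everyone under them: 2 + 2 = 4.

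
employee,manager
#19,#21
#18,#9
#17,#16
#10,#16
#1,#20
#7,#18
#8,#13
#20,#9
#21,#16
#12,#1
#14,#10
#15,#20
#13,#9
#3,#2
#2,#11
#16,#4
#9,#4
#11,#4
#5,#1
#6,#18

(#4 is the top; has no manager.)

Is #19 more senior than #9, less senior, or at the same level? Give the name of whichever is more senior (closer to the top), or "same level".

#9

#19 is 3 levels below #4; #9 is 1. #9 is higher.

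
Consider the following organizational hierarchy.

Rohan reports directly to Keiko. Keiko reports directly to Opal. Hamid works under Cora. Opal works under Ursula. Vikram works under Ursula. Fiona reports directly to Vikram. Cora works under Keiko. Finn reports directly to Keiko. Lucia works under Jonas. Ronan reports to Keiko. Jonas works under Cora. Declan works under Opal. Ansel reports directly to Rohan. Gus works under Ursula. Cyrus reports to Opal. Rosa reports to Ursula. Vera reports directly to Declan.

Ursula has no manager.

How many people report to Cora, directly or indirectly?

3

Cora directly manages Jonas, Hamid. Under Jonas: Lucia (1). Hamid has no reports. So Cora's organization is 2 direct reports plus everyone under them: 2 + 1 = 3.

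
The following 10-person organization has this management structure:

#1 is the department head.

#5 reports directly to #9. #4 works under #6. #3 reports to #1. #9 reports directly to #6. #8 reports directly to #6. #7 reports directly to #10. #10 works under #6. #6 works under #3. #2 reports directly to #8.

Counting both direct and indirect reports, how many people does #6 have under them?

7

#6 directly manages #10, #9, #8, #4. Under #10: #7 (1). Under #9: #5 (1). Under #8: #2 (1). #4 has no reports. So #6's organization is 4 direct reports plus everyone under them: 2 + 2 + 2 + 1 = 7.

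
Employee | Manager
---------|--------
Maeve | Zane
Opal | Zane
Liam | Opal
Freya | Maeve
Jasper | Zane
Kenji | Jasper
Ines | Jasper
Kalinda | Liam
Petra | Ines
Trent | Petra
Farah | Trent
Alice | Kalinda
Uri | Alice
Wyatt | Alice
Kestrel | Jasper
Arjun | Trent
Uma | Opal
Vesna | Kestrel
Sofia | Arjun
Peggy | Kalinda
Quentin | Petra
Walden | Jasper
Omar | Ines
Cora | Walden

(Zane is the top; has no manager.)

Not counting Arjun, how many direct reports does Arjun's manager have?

Arjun reports to Trent. Trent's other direct reports are Farah — 1 peer.

1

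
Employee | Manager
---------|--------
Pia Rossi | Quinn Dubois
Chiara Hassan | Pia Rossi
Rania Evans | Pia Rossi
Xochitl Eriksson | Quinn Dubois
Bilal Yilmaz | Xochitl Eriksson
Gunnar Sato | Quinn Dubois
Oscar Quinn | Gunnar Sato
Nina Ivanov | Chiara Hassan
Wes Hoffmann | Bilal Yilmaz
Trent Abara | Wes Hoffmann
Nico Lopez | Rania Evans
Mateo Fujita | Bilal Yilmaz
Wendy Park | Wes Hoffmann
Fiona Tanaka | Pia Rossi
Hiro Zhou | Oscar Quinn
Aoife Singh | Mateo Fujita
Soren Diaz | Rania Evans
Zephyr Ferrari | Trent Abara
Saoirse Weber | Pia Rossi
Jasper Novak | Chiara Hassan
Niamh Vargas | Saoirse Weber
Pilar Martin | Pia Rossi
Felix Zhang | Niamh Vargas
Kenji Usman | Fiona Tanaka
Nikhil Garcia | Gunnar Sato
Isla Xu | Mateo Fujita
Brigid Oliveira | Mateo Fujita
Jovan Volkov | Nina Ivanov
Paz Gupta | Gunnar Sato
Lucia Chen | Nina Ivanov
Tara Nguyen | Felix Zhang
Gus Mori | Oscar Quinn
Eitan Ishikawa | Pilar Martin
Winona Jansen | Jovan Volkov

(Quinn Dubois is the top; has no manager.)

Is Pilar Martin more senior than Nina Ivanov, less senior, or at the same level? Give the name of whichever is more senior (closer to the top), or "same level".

Pilar Martin

Pilar Martin is 2 levels below Quinn Dubois; Nina Ivanov is 3. Pilar Martin is higher.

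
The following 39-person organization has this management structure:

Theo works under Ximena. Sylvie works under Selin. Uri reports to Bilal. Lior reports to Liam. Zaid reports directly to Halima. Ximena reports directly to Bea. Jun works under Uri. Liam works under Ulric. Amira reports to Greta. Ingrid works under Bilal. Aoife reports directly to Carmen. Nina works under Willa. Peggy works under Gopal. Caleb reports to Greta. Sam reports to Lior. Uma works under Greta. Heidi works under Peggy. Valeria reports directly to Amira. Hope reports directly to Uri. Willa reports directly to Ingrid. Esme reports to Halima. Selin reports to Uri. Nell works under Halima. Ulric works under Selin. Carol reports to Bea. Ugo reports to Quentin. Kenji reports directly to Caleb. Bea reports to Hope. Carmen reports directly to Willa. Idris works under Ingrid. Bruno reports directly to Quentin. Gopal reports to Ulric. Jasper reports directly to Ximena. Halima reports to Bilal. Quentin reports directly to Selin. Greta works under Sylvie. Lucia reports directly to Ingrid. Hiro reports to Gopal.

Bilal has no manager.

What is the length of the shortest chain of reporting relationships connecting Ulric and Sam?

Sam is in Ulric's organization: the chain from Sam up to Ulric is Sam → Lior → Liam → Ulric, which is 3 links.

3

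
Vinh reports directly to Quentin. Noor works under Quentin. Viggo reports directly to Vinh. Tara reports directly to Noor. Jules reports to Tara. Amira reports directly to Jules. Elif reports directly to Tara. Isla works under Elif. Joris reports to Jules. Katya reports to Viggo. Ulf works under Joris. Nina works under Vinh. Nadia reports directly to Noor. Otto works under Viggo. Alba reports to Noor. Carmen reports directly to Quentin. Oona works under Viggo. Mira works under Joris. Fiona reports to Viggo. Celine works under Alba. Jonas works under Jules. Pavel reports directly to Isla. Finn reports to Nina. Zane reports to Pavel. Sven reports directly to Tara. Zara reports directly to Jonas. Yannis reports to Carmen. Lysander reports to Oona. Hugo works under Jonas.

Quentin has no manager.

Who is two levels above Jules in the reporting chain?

Jules reports to Tara, and Tara reports to Noor. So Jules's skip-level manager is Noor.

Noor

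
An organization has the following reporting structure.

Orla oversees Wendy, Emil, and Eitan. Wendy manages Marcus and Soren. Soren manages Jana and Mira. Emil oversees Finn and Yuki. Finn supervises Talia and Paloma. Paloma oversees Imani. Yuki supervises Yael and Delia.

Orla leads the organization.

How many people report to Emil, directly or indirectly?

Emil directly manages Finn, Yuki. Under Finn: Talia, Paloma, Imani (3). Under Yuki: Yael, Delia (2). So Emil's organization is 2 direct reports plus everyone under them: 4 + 3 = 7.

7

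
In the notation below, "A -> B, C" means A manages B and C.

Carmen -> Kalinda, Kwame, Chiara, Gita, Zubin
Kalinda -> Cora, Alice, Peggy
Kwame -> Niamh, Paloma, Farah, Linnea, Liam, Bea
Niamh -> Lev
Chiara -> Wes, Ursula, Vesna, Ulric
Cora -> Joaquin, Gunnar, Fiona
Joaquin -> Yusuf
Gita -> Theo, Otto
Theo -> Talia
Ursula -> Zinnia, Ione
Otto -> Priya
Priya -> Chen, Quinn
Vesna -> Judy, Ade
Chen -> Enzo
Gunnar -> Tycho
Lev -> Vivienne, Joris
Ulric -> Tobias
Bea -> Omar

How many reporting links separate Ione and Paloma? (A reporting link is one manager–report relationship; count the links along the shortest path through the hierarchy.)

5

Ione is 3 levels below Carmen, and Paloma is 2 levels below Carmen (their lowest common manager). The shortest path runs up from Ione to Carmen and back down to Paloma: 3 + 2 = 5 links.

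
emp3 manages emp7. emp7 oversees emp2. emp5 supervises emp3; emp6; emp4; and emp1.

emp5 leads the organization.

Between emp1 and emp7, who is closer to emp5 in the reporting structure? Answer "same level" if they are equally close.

emp1

emp1 is 1 level below emp5; emp7 is 2. emp1 is higher.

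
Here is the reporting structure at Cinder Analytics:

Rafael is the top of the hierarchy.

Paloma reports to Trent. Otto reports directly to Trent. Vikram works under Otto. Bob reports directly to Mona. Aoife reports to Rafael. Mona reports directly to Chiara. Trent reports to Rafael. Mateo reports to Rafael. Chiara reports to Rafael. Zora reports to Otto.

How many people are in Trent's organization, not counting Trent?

4

Trent directly manages Otto, Paloma. Under Otto: Zora, Vikram (2). Paloma has no reports. So Trent's organization is 2 direct reports plus everyone under them: 3 + 1 = 4.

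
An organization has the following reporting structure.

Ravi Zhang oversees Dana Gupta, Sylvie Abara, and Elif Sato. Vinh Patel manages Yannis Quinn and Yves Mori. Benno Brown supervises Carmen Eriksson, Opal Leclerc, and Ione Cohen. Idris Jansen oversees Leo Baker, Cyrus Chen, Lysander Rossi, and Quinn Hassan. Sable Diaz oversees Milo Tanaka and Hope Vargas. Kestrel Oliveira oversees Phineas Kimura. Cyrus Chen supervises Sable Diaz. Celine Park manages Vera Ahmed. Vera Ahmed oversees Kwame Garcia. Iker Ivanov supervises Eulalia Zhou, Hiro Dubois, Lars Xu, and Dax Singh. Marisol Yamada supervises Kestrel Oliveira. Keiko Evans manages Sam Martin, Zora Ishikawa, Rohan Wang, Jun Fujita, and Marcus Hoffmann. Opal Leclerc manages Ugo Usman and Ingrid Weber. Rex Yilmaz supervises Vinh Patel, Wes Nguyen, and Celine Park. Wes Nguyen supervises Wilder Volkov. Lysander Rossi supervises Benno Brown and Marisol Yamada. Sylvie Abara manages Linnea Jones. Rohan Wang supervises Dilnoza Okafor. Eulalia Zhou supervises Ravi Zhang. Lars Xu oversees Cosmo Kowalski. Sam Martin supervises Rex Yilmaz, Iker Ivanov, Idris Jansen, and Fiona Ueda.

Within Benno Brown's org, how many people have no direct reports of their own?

The people in Benno Brown's organization with no one reporting to them are Ione Cohen, Ugo Usman, Ingrid Weber, Carmen Eriksson. That is 4.

4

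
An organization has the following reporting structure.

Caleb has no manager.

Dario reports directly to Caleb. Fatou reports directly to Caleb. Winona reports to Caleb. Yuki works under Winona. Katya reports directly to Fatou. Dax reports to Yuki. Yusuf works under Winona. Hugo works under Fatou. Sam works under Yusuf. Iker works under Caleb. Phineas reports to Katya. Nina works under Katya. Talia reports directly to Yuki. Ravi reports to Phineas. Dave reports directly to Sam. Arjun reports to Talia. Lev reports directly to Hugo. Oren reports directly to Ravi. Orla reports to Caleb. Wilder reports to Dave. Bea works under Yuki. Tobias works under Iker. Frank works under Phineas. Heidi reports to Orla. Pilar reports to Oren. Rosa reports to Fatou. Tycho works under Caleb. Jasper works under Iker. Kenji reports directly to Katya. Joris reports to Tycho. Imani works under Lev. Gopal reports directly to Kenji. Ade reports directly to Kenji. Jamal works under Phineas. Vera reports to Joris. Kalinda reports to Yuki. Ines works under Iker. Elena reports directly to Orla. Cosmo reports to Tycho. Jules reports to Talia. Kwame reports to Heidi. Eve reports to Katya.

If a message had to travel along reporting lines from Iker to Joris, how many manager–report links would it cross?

Iker is 1 level below Caleb, and Joris is 2 levels below Caleb (their lowest common manager). The shortest path runs up from Iker to Caleb and back down to Joris: 1 + 2 = 3 links.

3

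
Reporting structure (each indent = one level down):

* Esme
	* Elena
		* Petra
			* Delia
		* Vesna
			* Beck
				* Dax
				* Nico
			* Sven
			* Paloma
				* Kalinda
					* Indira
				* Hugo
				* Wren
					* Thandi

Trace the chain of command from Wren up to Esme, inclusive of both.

Wren -> Paloma -> Vesna -> Elena -> Esme

Wren reports to Paloma. Paloma reports to Vesna. Vesna reports to Elena. Elena reports to Esme. Esme is at the top.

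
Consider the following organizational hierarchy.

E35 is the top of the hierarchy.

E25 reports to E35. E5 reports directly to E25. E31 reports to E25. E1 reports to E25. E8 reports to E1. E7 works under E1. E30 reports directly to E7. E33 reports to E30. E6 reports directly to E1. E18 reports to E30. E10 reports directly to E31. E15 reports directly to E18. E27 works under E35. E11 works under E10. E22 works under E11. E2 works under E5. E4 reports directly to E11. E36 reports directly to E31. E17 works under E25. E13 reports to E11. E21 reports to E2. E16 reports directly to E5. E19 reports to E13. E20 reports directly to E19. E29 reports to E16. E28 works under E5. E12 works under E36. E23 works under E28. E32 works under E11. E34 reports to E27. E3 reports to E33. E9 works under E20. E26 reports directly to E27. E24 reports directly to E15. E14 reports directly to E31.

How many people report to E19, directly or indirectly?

2

E19 directly manages E20. Under E20: E9 (1). That's 2 in total.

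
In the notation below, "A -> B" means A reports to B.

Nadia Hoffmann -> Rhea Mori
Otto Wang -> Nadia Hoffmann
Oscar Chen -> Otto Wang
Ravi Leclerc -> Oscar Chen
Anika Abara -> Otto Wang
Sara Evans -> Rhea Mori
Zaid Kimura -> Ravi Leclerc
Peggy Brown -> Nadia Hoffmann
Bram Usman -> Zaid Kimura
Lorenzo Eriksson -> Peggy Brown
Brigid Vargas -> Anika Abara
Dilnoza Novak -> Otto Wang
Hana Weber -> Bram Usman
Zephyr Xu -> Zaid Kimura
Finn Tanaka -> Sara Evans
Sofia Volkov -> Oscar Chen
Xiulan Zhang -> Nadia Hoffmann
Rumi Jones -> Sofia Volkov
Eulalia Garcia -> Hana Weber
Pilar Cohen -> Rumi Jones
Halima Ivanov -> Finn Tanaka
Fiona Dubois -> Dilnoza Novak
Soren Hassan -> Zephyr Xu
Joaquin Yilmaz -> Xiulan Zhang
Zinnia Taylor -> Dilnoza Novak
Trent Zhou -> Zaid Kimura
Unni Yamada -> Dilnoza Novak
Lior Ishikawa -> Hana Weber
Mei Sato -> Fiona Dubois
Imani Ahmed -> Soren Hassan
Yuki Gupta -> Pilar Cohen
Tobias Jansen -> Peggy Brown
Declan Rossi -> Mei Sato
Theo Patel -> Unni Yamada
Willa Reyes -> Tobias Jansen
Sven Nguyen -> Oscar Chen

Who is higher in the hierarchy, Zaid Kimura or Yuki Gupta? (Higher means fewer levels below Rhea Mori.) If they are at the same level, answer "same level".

Zaid Kimura is 5 levels below Rhea Mori; Yuki Gupta is 7. Zaid Kimura is higher.

Zaid Kimura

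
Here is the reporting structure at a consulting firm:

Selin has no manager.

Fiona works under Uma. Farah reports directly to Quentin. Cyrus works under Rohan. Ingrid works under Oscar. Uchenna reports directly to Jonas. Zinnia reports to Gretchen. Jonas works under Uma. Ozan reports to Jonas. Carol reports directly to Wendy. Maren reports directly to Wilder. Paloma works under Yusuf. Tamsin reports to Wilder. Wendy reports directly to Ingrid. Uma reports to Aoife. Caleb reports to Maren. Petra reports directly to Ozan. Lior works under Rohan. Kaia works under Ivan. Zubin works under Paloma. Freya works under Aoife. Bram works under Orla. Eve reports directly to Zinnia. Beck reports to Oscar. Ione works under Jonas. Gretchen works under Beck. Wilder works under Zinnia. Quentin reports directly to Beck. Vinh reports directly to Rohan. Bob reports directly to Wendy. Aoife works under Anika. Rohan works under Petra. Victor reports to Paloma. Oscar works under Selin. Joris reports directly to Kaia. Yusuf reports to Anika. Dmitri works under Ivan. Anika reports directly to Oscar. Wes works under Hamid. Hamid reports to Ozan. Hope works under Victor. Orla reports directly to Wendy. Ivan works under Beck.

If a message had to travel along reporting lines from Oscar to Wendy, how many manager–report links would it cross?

2

Wendy is in Oscar's organization: the chain from Wendy up to Oscar is Wendy → Ingrid → Oscar, which is 2 links.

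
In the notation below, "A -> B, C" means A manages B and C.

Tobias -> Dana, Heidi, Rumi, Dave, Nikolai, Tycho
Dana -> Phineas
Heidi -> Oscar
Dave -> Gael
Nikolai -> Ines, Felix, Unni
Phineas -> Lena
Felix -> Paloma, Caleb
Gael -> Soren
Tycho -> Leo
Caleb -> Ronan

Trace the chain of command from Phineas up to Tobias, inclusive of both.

Phineas reports to Dana. Dana reports to Tobias. Tobias is at the top.

Phineas -> Dana -> Tobias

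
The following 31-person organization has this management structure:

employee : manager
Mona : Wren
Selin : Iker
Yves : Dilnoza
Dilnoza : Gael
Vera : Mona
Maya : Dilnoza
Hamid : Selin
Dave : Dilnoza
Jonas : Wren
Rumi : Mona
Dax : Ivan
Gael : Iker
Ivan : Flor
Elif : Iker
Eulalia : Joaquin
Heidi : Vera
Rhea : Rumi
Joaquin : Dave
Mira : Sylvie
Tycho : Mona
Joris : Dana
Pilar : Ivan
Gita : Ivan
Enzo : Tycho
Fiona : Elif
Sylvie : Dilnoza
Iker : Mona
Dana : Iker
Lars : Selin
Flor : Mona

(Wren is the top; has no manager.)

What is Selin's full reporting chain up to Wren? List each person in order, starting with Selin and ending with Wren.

Selin reports to Iker. Iker reports to Mona. Mona reports to Wren. Wren is at the top.

Selin -> Iker -> Mona -> Wren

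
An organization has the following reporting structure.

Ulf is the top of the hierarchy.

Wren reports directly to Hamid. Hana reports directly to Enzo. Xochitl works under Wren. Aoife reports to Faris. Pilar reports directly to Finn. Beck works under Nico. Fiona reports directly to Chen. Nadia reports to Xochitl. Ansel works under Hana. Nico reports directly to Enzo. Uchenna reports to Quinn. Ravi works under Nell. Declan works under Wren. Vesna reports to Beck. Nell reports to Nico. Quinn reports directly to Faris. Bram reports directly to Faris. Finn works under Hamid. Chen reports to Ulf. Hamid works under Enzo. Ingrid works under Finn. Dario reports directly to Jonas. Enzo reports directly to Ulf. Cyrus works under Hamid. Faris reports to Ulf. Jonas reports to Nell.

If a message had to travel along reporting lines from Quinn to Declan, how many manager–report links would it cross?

6

Quinn is 2 levels below Ulf, and Declan is 4 levels below Ulf (their lowest common manager). The shortest path runs up from Quinn to Ulf and back down to Declan: 2 + 4 = 6 links.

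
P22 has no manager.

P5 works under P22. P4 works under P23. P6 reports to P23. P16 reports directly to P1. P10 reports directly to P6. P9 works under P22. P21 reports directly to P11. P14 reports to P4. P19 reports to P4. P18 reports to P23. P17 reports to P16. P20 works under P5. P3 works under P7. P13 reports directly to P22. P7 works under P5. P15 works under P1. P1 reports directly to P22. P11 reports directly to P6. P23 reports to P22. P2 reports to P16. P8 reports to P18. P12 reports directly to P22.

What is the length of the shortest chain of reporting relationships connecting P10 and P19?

P10 is 2 levels below P23, and P19 is 2 levels below P23 (their lowest common manager). The shortest path runs up from P10 to P23 and back down to P19: 2 + 2 = 4 links.

4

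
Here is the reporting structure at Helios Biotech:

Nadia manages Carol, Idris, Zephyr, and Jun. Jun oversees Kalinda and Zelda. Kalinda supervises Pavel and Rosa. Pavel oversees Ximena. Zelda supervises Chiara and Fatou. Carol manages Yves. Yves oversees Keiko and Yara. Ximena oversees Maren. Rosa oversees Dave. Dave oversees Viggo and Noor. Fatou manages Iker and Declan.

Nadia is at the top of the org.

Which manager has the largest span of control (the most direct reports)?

Nadia

Direct-report counts: Nadia has 4; Carol has 1; Yves has 2; Jun has 2; Zelda has 2; Fatou has 2; Kalinda has 2; Rosa has 1; Dave has 2; Pavel has 1; Ximena has 1. The largest is 4, held by Nadia.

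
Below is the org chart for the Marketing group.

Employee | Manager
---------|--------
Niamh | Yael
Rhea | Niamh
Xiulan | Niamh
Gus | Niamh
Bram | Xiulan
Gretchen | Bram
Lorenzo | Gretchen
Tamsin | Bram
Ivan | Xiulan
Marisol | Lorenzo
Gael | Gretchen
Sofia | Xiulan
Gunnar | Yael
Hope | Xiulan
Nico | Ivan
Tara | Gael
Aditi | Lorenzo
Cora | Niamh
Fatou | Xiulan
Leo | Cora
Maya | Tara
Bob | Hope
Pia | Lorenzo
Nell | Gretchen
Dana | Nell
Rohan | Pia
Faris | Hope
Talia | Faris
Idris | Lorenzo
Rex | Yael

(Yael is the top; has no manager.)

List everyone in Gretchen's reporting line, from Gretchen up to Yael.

Gretchen -> Bram -> Xiulan -> Niamh -> Yael

Gretchen reports to Bram. Bram reports to Xiulan. Xiulan reports to Niamh. Niamh reports to Yael. Yael is at the top.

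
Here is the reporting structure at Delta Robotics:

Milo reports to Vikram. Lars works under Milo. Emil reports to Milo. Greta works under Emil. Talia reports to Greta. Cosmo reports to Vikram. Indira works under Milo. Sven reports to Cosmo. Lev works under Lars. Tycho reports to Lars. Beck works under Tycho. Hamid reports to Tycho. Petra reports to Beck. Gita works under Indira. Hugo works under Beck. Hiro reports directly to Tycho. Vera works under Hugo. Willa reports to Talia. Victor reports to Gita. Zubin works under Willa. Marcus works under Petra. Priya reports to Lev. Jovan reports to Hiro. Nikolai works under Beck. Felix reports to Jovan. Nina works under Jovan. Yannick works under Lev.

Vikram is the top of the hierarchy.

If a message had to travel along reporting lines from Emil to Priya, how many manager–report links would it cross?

4

Emil is 1 level below Milo, and Priya is 3 levels below Milo (their lowest common manager). The shortest path runs up from Emil to Milo and back down to Priya: 1 + 3 = 4 links.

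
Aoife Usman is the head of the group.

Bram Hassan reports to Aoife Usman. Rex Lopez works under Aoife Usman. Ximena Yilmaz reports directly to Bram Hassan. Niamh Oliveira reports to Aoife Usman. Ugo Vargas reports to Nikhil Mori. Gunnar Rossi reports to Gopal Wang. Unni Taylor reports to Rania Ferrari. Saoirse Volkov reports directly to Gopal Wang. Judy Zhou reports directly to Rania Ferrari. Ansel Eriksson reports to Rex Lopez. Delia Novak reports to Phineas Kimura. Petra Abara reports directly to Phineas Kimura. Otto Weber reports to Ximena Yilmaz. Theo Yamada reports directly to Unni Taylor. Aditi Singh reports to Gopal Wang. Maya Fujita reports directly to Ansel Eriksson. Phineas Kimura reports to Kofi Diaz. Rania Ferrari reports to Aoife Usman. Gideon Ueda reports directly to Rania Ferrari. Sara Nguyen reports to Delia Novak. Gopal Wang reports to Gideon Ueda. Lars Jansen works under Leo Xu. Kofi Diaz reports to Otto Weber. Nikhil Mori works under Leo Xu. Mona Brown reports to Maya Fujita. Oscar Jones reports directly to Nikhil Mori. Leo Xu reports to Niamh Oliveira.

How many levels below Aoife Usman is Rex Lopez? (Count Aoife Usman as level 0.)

1

Chain from Rex Lopez up to Aoife Usman: Rex Lopez → Aoife Usman. That is 1 step up, so Rex Lopez is 1 level below Aoife Usman.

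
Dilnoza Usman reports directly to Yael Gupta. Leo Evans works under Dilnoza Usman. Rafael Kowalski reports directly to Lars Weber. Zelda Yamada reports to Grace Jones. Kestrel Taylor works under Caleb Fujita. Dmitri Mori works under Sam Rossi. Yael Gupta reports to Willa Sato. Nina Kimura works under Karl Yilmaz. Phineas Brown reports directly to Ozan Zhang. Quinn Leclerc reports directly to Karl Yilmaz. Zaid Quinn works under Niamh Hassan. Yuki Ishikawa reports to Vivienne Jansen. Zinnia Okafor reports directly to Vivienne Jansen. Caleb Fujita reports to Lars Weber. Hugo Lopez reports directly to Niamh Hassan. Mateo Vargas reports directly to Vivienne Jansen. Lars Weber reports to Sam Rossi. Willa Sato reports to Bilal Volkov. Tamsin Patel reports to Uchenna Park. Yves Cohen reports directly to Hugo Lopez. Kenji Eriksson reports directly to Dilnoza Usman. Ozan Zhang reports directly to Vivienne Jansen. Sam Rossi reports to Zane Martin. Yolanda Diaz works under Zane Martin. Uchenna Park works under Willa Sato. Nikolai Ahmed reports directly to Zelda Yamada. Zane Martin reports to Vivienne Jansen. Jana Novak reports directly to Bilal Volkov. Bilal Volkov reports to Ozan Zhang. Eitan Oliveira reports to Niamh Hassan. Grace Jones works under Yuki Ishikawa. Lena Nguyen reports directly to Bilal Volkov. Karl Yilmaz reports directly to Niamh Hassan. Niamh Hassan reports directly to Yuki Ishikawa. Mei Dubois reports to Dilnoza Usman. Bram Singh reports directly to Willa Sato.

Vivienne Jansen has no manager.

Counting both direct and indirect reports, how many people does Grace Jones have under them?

Grace Jones directly manages Zelda Yamada. Under Zelda Yamada: Nikolai Ahmed (1). That's 2 in total.

2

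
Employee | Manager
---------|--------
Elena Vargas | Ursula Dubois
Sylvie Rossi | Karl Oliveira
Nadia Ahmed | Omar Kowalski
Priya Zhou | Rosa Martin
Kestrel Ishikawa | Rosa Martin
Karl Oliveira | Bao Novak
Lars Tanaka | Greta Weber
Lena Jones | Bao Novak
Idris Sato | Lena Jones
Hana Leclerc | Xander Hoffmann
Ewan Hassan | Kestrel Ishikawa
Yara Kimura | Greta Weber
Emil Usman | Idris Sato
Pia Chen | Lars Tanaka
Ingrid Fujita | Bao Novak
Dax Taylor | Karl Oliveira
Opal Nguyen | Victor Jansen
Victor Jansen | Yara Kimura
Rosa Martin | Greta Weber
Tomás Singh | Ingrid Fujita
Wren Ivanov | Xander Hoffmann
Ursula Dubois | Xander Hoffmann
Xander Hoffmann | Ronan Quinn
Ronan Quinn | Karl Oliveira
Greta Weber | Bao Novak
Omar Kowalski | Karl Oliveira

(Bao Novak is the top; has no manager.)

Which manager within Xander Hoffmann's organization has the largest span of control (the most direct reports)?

Direct-report counts within Xander Hoffmann's organization: Xander Hoffmann has 3; Ursula Dubois has 1. The largest is 3, held by Xander Hoffmann.

Xander Hoffmann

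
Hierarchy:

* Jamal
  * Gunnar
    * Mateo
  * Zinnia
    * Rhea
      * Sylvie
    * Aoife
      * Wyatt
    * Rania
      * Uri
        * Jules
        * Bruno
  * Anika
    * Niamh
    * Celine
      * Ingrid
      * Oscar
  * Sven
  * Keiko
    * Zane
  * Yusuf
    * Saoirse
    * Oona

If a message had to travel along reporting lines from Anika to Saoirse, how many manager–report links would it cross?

3

Anika is 1 level below Jamal, and Saoirse is 2 levels below Jamal (their lowest common manager). The shortest path runs up from Anika to Jamal and back down to Saoirse: 1 + 2 = 3 links.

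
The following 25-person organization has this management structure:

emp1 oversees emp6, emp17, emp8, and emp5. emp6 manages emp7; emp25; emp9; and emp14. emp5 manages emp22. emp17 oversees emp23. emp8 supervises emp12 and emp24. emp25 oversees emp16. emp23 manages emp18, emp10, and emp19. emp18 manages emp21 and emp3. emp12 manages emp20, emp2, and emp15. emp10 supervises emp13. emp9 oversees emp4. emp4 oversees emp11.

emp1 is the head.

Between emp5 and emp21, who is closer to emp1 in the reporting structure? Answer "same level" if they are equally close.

emp5

emp5 is 1 level below emp1; emp21 is 4. emp5 is higher.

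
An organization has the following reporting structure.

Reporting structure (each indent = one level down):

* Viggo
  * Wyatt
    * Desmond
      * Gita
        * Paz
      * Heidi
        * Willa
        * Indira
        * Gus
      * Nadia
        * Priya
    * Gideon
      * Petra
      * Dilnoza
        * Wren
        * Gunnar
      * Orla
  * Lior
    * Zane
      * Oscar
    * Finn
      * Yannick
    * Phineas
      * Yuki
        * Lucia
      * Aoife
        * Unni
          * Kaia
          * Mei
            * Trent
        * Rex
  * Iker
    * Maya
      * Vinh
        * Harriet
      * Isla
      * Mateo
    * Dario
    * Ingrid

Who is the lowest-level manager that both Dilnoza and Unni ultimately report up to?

Viggo

Dilnoza's chain of managers is Gideon, Wyatt, Viggo. Unni's chain of managers is Aoife, Phineas, Lior, Viggo. The first manager that appears in both chains is Viggo.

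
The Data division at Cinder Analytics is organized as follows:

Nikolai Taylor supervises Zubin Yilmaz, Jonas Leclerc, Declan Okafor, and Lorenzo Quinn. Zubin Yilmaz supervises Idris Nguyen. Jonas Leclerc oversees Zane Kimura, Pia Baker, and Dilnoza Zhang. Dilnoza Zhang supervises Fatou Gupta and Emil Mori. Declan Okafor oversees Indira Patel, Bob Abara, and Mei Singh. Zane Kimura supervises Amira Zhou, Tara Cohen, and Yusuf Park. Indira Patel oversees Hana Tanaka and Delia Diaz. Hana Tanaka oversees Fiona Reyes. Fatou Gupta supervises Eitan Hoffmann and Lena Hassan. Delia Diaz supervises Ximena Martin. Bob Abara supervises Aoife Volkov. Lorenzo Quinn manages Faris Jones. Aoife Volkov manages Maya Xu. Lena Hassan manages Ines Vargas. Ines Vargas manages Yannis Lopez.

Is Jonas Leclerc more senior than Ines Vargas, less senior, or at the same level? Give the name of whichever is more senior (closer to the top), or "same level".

Jonas Leclerc

Jonas Leclerc is 1 level below Nikolai Taylor; Ines Vargas is 5. Jonas Leclerc is higher.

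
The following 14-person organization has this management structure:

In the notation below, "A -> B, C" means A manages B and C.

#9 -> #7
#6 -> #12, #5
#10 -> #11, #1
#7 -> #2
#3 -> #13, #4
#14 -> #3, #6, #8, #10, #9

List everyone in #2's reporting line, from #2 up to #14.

#2 -> #7 -> #9 -> #14

#2 reports to #7. #7 reports to #9. #9 reports to #14. #14 is at the top.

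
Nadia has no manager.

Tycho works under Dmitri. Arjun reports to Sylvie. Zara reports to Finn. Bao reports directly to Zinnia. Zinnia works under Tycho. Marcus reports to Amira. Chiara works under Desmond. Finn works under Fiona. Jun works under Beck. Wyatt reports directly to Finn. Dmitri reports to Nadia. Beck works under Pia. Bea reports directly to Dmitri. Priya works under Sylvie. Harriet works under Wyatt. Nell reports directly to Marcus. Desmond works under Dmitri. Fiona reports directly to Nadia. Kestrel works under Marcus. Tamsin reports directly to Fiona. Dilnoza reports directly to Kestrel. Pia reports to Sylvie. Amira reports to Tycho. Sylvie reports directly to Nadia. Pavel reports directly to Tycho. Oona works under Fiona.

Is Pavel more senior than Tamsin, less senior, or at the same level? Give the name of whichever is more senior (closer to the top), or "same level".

Pavel is 3 levels below Nadia; Tamsin is 2. Tamsin is higher.

Tamsin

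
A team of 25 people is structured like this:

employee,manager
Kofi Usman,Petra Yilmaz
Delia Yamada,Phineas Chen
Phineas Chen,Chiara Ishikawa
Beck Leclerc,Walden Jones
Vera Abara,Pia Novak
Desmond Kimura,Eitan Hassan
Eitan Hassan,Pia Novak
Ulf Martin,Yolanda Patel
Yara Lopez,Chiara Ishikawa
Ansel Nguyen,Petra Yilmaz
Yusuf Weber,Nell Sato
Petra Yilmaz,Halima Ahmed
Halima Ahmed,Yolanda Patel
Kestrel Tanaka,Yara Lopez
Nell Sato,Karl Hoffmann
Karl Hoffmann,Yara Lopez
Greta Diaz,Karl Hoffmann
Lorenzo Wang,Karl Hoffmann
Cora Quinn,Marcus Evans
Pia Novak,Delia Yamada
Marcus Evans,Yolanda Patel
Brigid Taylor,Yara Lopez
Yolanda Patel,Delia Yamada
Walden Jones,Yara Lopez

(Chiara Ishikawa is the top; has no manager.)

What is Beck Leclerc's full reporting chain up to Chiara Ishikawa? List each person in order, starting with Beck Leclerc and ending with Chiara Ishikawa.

Beck Leclerc reports to Walden Jones. Walden Jones reports to Yara Lopez. Yara Lopez reports to Chiara Ishikawa. Chiara Ishikawa is at the top.

Beck Leclerc -> Walden Jones -> Yara Lopez -> Chiara Ishikawa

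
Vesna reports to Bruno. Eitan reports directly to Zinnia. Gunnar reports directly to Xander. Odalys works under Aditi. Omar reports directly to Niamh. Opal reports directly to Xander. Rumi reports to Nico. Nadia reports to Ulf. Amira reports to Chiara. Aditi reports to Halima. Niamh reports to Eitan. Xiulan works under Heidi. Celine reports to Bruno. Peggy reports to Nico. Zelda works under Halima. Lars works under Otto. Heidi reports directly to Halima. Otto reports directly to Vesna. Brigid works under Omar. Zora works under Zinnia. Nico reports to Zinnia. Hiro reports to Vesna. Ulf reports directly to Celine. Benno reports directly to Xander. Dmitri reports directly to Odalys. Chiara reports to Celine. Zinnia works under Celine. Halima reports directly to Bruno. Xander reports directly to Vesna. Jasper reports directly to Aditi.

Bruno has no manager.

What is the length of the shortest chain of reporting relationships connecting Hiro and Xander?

Hiro is 1 level below Vesna, and Xander is 1 level below Vesna (their lowest common manager). The shortest path runs up from Hiro to Vesna and back down to Xander: 1 + 1 = 2 links.

2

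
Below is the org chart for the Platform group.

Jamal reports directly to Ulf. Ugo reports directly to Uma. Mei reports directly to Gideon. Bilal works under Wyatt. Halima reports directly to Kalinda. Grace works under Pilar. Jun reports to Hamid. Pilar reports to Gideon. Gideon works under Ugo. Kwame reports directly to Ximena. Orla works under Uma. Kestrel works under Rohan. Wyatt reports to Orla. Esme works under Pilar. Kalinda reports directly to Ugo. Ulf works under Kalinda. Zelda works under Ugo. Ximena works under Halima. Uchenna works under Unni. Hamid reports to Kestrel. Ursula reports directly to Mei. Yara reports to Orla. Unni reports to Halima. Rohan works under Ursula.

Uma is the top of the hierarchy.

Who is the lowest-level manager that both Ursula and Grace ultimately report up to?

Ursula's chain of managers is Mei, Gideon, Ugo, Uma. Grace's chain of managers is Pilar, Gideon, Ugo, Uma. The first manager that appears in both chains is Gideon.

Gideon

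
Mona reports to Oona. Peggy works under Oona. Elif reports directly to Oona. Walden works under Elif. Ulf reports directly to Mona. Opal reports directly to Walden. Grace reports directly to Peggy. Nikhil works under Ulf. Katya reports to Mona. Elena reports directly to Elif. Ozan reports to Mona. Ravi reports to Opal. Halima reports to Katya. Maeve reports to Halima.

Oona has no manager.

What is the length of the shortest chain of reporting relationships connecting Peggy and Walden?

3

Peggy is 1 level below Oona, and Walden is 2 levels below Oona (their lowest common manager). The shortest path runs up from Peggy to Oona and back down to Walden: 1 + 2 = 3 links.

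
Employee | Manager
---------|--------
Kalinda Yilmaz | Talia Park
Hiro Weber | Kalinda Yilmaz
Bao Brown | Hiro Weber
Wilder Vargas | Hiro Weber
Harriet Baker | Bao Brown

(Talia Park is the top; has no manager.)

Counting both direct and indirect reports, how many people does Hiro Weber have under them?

Hiro Weber directly manages Bao Brown, Wilder Vargas. Under Bao Brown: Harriet Baker (1). Wilder Vargas has no reports. So Hiro Weber's organization is 2 direct reports plus everyone under them: 2 + 1 = 3.

3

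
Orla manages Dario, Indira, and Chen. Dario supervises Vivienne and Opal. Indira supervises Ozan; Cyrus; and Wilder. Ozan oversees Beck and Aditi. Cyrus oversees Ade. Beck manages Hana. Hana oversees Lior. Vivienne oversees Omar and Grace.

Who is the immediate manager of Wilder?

Indira

Wilder reports directly to Indira.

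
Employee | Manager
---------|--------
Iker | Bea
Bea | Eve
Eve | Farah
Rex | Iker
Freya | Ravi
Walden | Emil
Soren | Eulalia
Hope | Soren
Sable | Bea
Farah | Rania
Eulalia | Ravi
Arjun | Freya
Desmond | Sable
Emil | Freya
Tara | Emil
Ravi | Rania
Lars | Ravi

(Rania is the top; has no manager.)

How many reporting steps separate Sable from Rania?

4

Chain from Sable up to Rania: Sable → Bea → Eve → Farah → Rania. That is 4 steps up, so Sable is 4 levels below Rania.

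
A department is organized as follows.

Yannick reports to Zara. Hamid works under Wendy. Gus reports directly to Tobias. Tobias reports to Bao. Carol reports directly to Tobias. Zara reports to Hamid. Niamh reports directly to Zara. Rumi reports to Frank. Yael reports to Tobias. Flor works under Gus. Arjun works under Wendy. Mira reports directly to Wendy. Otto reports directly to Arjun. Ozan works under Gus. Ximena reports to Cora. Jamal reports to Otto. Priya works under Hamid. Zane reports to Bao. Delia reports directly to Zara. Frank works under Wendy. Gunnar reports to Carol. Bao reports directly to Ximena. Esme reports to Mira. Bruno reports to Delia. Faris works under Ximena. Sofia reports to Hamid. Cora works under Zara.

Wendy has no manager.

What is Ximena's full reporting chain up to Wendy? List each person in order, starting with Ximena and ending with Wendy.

Ximena -> Cora -> Zara -> Hamid -> Wendy

Ximena reports to Cora. Cora reports to Zara. Zara reports to Hamid. Hamid reports to Wendy. Wendy is at the top.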